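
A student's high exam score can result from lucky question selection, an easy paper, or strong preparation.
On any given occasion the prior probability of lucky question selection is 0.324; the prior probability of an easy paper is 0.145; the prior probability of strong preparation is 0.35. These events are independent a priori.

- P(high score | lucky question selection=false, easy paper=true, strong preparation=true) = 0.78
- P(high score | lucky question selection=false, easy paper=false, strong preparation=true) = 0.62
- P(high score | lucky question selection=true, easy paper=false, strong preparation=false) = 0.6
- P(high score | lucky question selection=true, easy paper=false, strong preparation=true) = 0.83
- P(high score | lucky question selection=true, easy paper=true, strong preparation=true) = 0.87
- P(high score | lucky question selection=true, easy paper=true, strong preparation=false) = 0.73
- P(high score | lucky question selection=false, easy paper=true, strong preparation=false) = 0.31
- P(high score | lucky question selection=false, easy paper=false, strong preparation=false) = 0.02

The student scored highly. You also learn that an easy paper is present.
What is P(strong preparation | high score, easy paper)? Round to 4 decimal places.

P(strong preparation | high score, easy paper) ≈ 0.4941

P(high score | easy paper) = 0.31*0.676*0.65 + 0.78*0.676*0.35 + 0.73*0.324*0.65 + 0.87*0.324*0.35 = 0.136214 + 0.184548 + 0.153738 + 0.098658 = 0.573158
The strong preparation-present share is 0.184548 + 0.098658 = 0.283206.
So P(strong preparation | high score, easy paper) = 0.283206/0.573158 ≈ 0.4941.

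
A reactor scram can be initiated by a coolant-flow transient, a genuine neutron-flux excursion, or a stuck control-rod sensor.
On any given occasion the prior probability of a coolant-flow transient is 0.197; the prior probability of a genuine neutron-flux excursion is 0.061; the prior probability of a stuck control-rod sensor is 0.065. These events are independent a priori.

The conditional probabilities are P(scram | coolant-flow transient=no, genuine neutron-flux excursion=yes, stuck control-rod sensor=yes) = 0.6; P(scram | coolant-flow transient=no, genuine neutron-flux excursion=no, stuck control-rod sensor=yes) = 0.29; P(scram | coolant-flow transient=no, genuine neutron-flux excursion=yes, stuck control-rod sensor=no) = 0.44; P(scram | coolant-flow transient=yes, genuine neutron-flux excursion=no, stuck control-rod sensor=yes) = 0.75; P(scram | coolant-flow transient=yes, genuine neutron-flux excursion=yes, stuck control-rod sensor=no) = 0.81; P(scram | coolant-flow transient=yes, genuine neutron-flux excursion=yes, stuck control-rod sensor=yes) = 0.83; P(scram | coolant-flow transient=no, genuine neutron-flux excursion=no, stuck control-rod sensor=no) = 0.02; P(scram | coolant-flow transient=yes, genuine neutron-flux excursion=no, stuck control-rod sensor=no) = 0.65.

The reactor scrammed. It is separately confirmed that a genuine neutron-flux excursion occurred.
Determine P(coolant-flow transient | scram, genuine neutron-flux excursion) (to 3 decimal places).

P(coolant-flow transient | scram, genuine neutron-flux excursion) ≈ 0.306

Sum P(scram|·) weighted by the priors over the 4 (coolant-flow transient, stuck control-rod sensor) configurations:
  P(scram | genuine neutron-flux excursion) = 0.44×0.803×0.935 + 0.6×0.803×0.065 + 0.81×0.197×0.935 + 0.83×0.197×0.065
        = 0.330354 + 0.031317 + 0.149198 + 0.010628 = 0.521497
Configurations with coolant-flow transient contribute 0.159826, so
  P(coolant-flow transient | scram, genuine neutron-flux excursion) = 0.159826 / 0.521497 ≈ 0.306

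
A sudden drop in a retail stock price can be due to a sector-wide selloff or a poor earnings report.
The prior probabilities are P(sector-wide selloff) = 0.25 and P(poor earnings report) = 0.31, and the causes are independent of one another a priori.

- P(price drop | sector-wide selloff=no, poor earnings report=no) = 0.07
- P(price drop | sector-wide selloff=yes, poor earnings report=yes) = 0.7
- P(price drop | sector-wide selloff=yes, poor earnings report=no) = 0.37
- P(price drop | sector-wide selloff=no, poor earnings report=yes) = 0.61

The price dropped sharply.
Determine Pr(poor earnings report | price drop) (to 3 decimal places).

Pr(poor earnings report | price drop) ≈ 0.662

P(price drop) = 0.07×0.75×0.69 + 0.61×0.75×0.31 + 0.37×0.25×0.69 + 0.7×0.25×0.31 = 0.036225 + 0.141825 + 0.063825 + 0.054250 = 0.296125
Of this, 0.196075 comes from 0.141825 + 0.054250 (the poor earnings report=true cases).
Hence the posterior is 0.196075/0.296125 ≈ 0.662.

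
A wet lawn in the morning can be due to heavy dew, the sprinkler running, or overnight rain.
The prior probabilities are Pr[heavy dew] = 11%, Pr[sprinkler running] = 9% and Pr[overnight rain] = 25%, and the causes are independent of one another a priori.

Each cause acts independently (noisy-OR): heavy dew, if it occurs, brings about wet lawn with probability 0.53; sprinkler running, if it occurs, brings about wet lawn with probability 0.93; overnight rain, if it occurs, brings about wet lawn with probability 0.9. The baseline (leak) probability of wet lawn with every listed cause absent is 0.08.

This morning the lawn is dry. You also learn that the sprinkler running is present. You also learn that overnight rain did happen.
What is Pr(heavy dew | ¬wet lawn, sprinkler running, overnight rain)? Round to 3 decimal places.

Under noisy-OR, P(wet lawn | causes) = 1 − (1−0.08)·∏(1−qᵢ) over the active causes.
Sum P(¬wet lawn|·) weighted by the priors over both values of heavy dew:
  P(¬wet lawn | sprinkler running, overnight rain) = 0.00644×0.89 + 0.003027×0.11
        = 0.005732 + 0.000333 = 0.006065
Configurations with heavy dew contribute 0.000333, so
  P(heavy dew | ¬wet lawn, sprinkler running, overnight rain) = 0.000333 / 0.006065 ≈ 0.055

Pr(heavy dew | ¬wet lawn, sprinkler running, overnight rain) ≈ 0.055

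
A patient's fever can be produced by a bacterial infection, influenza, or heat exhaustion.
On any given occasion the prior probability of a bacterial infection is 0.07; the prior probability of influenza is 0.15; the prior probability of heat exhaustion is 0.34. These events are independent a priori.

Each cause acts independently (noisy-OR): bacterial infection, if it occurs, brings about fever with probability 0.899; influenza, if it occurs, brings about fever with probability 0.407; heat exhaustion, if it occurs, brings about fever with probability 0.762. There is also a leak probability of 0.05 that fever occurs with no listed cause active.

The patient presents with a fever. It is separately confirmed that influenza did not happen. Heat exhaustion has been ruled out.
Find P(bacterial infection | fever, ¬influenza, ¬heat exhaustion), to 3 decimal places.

Under noisy-OR, P(fever | causes) = 1 − (1−0.05)·∏(1−qᵢ) over the active causes.
By total probability over both values of bacterial infection:
  P(fever | ¬influenza, ¬heat exhaustion) = 0.05·0.93 + 0.90405·0.07
        = 0.046500 + 0.063284 = 0.109784
Keeping only the bacterial infection-present terms gives 0.063284, so
  P(bacterial infection | fever, ¬influenza, ¬heat exhaustion) = 0.063284 / 0.109784 ≈ 0.576

P(bacterial infection | fever, ¬influenza, ¬heat exhaustion) ≈ 0.576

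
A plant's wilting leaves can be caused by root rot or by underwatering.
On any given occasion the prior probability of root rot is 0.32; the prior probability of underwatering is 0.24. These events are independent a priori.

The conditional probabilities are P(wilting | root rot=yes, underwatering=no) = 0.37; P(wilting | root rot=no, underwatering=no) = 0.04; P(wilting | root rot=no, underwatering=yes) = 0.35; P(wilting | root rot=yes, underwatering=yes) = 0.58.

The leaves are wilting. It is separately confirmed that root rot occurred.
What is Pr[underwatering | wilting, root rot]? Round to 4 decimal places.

Pr[underwatering | wilting, root rot] ≈ 0.3311

P(wilting | root rot) = 0.37·0.76 + 0.58·0.24 = 0.281200 + 0.139200 = 0.420400
Of this, 0.139200 comes from 0.58·0.24 (the underwatering=true cases).
P(underwatering | wilting, root rot) = 0.139200 / 0.420400 ≈ 0.3311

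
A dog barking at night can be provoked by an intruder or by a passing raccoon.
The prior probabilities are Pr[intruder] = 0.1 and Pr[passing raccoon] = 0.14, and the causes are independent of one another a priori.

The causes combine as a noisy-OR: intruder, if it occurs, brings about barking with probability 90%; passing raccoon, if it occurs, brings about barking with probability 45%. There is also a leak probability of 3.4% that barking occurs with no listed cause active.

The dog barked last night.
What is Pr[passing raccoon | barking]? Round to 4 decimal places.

Pr[passing raccoon | barking] ≈ 0.4101

Under noisy-OR, P(barking | causes) = 1 − (1−0.034)·∏(1−qᵢ) over the active causes.
Enumerate the 4 (intruder, passing raccoon) configurations and weight by the priors:
  P(barking) = 0.034×0.9×0.86 + 0.4687×0.9×0.14 + 0.9034×0.1×0.86 + 0.94687×0.1×0.14
        = 0.026316 + 0.059056 + 0.077692 + 0.013256 = 0.176320
Configurations with passing raccoon contribute 0.072312, so
  P(passing raccoon | barking) = 0.072312 / 0.176320 ≈ 0.4101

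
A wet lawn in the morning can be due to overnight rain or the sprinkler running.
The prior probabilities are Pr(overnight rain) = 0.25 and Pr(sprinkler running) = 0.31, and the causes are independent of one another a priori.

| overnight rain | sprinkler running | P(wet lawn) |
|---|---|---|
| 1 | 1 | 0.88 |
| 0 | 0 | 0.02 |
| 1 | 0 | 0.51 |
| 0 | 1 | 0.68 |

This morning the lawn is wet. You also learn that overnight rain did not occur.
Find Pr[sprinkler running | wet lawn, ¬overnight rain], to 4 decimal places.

Pr[sprinkler running | wet lawn, ¬overnight rain] ≈ 0.9386

Enumerate both values of sprinkler running and weight by the priors:
  P(wet lawn | ¬overnight rain) = 0.02×0.69 + 0.68×0.31
        = 0.013800 + 0.210800 = 0.224600
The terms with sprinkler running present sum to 0.210800, so
  P(sprinkler running | wet lawn, ¬overnight rain) = 0.210800 / 0.224600 ≈ 0.9386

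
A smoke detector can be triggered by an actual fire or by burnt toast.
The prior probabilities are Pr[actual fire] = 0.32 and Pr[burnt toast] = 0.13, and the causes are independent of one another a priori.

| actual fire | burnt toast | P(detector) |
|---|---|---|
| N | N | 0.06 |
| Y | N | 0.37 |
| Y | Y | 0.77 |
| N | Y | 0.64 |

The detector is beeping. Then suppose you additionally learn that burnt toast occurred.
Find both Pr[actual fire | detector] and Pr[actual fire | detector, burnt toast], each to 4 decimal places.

Pr[actual fire | detector] ≈ 0.5946; Pr[actual fire | detector, burnt toast] ≈ 0.3615

P(detector) = 0.06×0.68×0.87 + 0.64×0.68×0.13 + 0.37×0.32×0.87 + 0.77×0.32×0.13 = 0.035496 + 0.056576 + 0.103008 + 0.032032 = 0.227112
Of this, 0.135040 comes from 0.103008 + 0.032032 (the actual fire=true cases).
So P(actual fire | detector) = 0.135040/0.227112 ≈ 0.5946.

Now condition on the additional information:
By total probability over both values of actual fire:
  P(detector | burnt toast) = 0.64*0.68 + 0.77*0.32
        = 0.435200 + 0.246400 = 0.681600
Configurations with actual fire contribute 0.246400, so
  P(actual fire | detector, burnt toast) = 0.246400 / 0.681600 ≈ 0.3615
This is intercausal reasoning (explaining away): once burnt toast accounts for the detector, actual fire becomes less likely.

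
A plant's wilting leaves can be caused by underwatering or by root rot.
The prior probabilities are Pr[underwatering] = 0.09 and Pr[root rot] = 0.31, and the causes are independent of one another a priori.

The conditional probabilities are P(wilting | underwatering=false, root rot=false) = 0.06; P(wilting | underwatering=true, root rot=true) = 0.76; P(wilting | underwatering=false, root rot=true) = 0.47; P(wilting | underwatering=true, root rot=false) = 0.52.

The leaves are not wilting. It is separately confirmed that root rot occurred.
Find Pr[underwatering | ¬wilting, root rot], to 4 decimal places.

For the numerator, keep only underwatering=true terms: 0.24*0.09 = 0.021600
The normalizing constant is 0.53*0.91 + 0.24*0.09 = 0.503900
Posterior = 0.021600 / 0.503900 ≈ 0.0429

Pr[underwatering | ¬wilting, root rot] ≈ 0.0429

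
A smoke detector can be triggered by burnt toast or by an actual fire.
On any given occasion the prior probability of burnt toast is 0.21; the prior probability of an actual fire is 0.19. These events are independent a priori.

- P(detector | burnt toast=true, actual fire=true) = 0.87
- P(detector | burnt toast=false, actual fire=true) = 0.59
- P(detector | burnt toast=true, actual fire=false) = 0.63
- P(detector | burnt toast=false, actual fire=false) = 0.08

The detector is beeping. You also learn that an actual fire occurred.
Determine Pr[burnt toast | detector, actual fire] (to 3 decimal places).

Pr[burnt toast | detector, actual fire] ≈ 0.282

P(detector | actual fire) = 0.59*0.79 + 0.87*0.21 = 0.466100 + 0.182700 = 0.648800
Of this, 0.182700 comes from 0.87*0.21 (the burnt toast=true cases).
So P(burnt toast | detector, actual fire) = 0.182700/0.648800 ≈ 0.282.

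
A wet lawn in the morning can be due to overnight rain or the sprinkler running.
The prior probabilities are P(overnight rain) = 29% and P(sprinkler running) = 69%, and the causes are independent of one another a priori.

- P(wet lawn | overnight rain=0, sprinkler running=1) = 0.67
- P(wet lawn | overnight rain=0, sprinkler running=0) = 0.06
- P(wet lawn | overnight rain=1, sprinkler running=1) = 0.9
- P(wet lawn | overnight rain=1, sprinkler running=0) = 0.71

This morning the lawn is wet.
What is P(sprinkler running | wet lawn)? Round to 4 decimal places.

P(wet lawn) = 0.06×0.71×0.31 + 0.67×0.71×0.69 + 0.71×0.29×0.31 + 0.9×0.29×0.69 = 0.013206 + 0.328233 + 0.063829 + 0.180090 = 0.585358
Of this, 0.508323 comes from 0.328233 + 0.180090 (the sprinkler running=true cases).
Hence the posterior is 0.508323/0.585358 ≈ 0.8684.

P(sprinkler running | wet lawn) ≈ 0.8684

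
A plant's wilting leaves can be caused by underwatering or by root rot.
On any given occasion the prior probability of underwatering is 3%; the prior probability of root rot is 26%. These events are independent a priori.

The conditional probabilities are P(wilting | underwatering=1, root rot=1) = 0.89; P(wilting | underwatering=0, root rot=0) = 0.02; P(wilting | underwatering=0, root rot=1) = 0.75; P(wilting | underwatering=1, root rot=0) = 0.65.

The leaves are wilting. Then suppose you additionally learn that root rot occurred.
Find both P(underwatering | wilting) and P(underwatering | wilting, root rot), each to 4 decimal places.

For the numerator, keep only underwatering=true terms: 0.014430 + 0.006942 = 0.021372
Denominator P(wilting): 0.02·0.97·0.74 + 0.75·0.97·0.26 + 0.65·0.03·0.74 + 0.89·0.03·0.26 = 0.224878
Posterior = 0.021372 / 0.224878 ≈ 0.0950

Now condition on the additional information:
Sum P(wilting|·) weighted by the priors over both values of underwatering:
  P(wilting | root rot) = 0.75×0.97 + 0.89×0.03
        = 0.727500 + 0.026700 = 0.754200
The terms with underwatering present sum to 0.026700, so
  P(underwatering | wilting, root rot) = 0.026700 / 0.754200 ≈ 0.0354
— root rot explains away the evidence for underwatering.

P(underwatering | wilting) ≈ 0.0950; P(underwatering | wilting, root rot) ≈ 0.0354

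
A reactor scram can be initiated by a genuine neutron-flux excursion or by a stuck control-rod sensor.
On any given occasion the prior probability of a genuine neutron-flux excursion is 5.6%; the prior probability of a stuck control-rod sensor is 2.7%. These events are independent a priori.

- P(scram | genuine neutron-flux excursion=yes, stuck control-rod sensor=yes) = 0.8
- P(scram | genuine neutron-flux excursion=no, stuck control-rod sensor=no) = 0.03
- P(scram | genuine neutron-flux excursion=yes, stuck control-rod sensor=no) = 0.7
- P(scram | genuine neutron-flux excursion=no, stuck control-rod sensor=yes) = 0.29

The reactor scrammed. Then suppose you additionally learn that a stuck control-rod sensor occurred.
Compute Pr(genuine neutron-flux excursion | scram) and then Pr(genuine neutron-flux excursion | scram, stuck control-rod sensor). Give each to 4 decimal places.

Enumerate the 4 (genuine neutron-flux excursion, stuck control-rod sensor) configurations and weight by the priors:
  P(scram) = 0.03·0.944·0.973 + 0.29·0.944·0.027 + 0.7·0.056·0.973 + 0.8·0.056·0.027
        = 0.027555 + 0.007392 + 0.038142 + 0.001210 = 0.074299
Keeping only the genuine neutron-flux excursion-present terms gives 0.039352, so
  P(genuine neutron-flux excursion | scram) = 0.039352 / 0.074299 ≈ 0.5296

With the extra evidence:
Numerator (weight on configurations with genuine neutron-flux excursion): 0.8×0.056 = 0.044800
Denominator P(scram | stuck control-rod sensor): 0.29×0.944 + 0.8×0.056 = 0.318560
Posterior = 0.044800 / 0.318560 ≈ 0.1406

Pr(genuine neutron-flux excursion | scram) ≈ 0.5296; Pr(genuine neutron-flux excursion | scram, stuck control-rod sensor) ≈ 0.1406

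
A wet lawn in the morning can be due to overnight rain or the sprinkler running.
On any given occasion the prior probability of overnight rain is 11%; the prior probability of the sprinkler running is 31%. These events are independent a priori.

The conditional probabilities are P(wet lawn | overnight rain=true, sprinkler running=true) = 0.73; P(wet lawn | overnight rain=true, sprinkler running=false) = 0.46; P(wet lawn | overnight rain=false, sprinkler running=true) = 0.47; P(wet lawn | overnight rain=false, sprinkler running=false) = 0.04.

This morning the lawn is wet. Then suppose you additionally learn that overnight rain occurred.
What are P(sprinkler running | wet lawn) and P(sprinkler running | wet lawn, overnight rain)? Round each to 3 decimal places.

P(sprinkler running | wet lawn) ≈ 0.722; P(sprinkler running | wet lawn, overnight rain) ≈ 0.416

Enumerate the 4 (overnight rain, sprinkler running) configurations and weight by the priors:
  P(wet lawn) = 0.04×0.89×0.69 + 0.47×0.89×0.31 + 0.46×0.11×0.69 + 0.73×0.11×0.31
        = 0.024564 + 0.129673 + 0.034914 + 0.024893 = 0.214044
Configurations with sprinkler running contribute 0.154566, so
  P(sprinkler running | wet lawn) = 0.154566 / 0.214044 ≈ 0.722

Now condition on the additional information:
Numerator (weight on configurations with sprinkler running): 0.73·0.31 = 0.226300
The normalizing constant is 0.46·0.69 + 0.73·0.31 = 0.543700
P(sprinkler running | wet lawn, overnight rain) = 0.226300/0.543700 ≈ 0.416
Conditioning on overnight rain lowers the posterior on sprinkler running: the classic explaining-away effect in a common-effect structure.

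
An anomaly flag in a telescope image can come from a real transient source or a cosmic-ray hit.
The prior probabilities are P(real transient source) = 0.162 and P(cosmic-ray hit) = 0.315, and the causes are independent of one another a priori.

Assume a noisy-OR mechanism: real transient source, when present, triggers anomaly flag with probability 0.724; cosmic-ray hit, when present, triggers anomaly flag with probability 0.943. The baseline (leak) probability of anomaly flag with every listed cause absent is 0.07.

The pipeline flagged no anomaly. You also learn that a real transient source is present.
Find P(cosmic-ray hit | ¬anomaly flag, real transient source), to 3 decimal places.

P(cosmic-ray hit | ¬anomaly flag, real transient source) ≈ 0.026

Under noisy-OR, P(anomaly flag | causes) = 1 − (1−0.07)·∏(1−qᵢ) over the active causes.
Sum P(¬anomaly flag|·) weighted by the priors over both values of cosmic-ray hit:
  P(¬anomaly flag | real transient source) = 0.25668×0.685 + 0.014631×0.315
        = 0.175826 + 0.004609 = 0.180435
Configurations with cosmic-ray hit contribute 0.004609, so
  P(cosmic-ray hit | ¬anomaly flag, real transient source) = 0.004609 / 0.180435 ≈ 0.026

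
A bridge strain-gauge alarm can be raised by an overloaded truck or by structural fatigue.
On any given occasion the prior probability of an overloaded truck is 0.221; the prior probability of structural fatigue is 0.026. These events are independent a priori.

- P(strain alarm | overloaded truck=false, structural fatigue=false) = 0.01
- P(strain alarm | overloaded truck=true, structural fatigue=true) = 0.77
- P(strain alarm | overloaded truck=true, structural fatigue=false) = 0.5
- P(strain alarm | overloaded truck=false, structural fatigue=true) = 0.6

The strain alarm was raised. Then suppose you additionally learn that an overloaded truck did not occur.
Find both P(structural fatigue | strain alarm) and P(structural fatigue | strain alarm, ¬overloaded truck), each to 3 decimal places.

P(structural fatigue | strain alarm) ≈ 0.126; P(structural fatigue | strain alarm, ¬overloaded truck) ≈ 0.616

Enumerate the 4 (overloaded truck, structural fatigue) configurations and weight by the priors:
  P(strain alarm) = 0.01×0.779×0.974 + 0.6×0.779×0.026 + 0.5×0.221×0.974 + 0.77×0.221×0.026
        = 0.007587 + 0.012152 + 0.107627 + 0.004424 = 0.131790
The terms with structural fatigue present sum to 0.016576, so
  P(structural fatigue | strain alarm) = 0.016576 / 0.131790 ≈ 0.126

Now condition on the additional information:
P(strain alarm | ¬overloaded truck) = 0.01×0.974 + 0.6×0.026 = 0.009740 + 0.015600 = 0.025340
Restricting to configurations with structural fatigue present: 0.6×0.026 = 0.015600.
Hence the posterior is 0.015600/0.025340 ≈ 0.616.
Ruling out overloaded truck raises the posterior on structural fatigue — the flip side of explaining away.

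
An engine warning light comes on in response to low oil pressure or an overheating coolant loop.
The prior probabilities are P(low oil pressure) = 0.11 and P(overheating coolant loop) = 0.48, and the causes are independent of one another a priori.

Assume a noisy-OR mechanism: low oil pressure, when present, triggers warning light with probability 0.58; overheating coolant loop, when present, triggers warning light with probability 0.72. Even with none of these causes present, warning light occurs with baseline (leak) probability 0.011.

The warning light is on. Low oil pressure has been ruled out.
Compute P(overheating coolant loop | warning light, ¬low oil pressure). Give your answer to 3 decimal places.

P(overheating coolant loop | warning light, ¬low oil pressure) ≈ 0.984

Under noisy-OR, P(warning light | causes) = 1 − (1−0.011)·∏(1−qᵢ) over the active causes.
P(warning light | ¬low oil pressure) = 0.011×0.52 + 0.72308×0.48 = 0.005720 + 0.347078 = 0.352798
The overheating coolant loop-present share is 0.72308×0.48 = 0.347078.
Hence the posterior is 0.347078/0.352798 ≈ 0.984.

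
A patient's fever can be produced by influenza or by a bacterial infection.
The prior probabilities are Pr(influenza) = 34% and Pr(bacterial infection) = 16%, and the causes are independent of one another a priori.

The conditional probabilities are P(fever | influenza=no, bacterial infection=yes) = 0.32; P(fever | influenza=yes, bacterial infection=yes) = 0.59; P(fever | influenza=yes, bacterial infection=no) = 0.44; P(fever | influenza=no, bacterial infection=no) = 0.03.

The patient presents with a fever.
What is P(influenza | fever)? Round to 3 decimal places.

Weight on influenza=true, given the evidence: 0.125664 + 0.032096 = 0.157760
Normalizer over all consistent configurations: 0.03*0.66*0.84 + 0.32*0.66*0.16 + 0.44*0.34*0.84 + 0.59*0.34*0.16 = 0.208184
Posterior = 0.157760 / 0.208184 ≈ 0.758

P(influenza | fever) ≈ 0.758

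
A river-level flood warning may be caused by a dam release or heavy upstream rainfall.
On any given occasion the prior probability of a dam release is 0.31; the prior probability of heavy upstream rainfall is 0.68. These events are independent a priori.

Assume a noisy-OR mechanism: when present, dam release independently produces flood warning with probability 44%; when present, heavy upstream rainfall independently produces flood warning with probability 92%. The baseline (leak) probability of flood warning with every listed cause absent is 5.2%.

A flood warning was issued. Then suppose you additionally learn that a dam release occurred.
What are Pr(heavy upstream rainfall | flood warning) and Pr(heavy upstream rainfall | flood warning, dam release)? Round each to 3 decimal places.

Under noisy-OR, P(flood warning | causes) = 1 − (1−0.052)·∏(1−qᵢ) over the active causes.
Numerator (weight on configurations with heavy upstream rainfall): 0.433616 + 0.201847 = 0.635463
Denominator P(flood warning): 0.052*0.69*0.32 + 0.92416*0.69*0.68 + 0.46912*0.31*0.32 + 0.95753*0.31*0.68 = 0.693482
Posterior = 0.635463 / 0.693482 ≈ 0.916

Now condition on the additional information:
Enumerate both values of heavy upstream rainfall and weight by the priors:
  P(flood warning | dam release) = 0.46912·0.32 + 0.95753·0.68
        = 0.150118 + 0.651120 = 0.801238
The terms with heavy upstream rainfall present sum to 0.651120, so
  P(heavy upstream rainfall | flood warning, dam release) = 0.651120 / 0.801238 ≈ 0.813

Pr(heavy upstream rainfall | flood warning) ≈ 0.916; Pr(heavy upstream rainfall | flood warning, dam release) ≈ 0.813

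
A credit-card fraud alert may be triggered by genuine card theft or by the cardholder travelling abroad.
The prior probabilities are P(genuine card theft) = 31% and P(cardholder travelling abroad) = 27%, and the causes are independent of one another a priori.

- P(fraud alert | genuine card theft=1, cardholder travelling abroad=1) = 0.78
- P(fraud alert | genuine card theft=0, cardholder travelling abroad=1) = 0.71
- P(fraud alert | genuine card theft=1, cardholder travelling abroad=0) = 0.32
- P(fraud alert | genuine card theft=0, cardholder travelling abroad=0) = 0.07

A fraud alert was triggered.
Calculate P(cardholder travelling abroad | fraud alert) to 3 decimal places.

P(cardholder travelling abroad | fraud alert) ≈ 0.647

P(fraud alert) = 0.07×0.69×0.73 + 0.71×0.69×0.27 + 0.32×0.31×0.73 + 0.78×0.31×0.27 = 0.035259 + 0.132273 + 0.072416 + 0.065286 = 0.305234
Restricting to configurations with cardholder travelling abroad present: 0.132273 + 0.065286 = 0.197559.
So P(cardholder travelling abroad | fraud alert) = 0.197559/0.305234 ≈ 0.647.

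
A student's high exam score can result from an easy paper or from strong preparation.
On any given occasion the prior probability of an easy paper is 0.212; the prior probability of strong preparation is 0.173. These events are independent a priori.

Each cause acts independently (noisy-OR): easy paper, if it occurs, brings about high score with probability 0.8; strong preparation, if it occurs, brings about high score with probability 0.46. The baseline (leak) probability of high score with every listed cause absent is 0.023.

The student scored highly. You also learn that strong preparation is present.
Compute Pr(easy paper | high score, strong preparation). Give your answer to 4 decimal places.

Under noisy-OR, P(high score | causes) = 1 − (1−0.023)·∏(1−qᵢ) over the active causes.
Weight on easy paper=true, given the evidence: 0.894484×0.212 = 0.189631
The normalizing constant is 0.47242×0.788 + 0.894484×0.212 = 0.561898
P(easy paper | high score, strong preparation) = 0.189631/0.561898 ≈ 0.3375

Pr(easy paper | high score, strong preparation) ≈ 0.3375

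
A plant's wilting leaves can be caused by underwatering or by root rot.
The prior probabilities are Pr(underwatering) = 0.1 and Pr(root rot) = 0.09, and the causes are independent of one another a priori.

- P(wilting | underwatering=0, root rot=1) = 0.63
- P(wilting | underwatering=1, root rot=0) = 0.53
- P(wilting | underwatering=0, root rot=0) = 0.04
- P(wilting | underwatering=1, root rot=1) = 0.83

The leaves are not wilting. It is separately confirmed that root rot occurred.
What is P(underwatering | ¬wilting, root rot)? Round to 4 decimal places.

P(¬wilting | root rot) = 0.37*0.9 + 0.17*0.1 = 0.333000 + 0.017000 = 0.350000
The underwatering-present share is 0.17*0.1 = 0.017000.
Hence the posterior is 0.017000/0.350000 ≈ 0.0486.

P(underwatering | ¬wilting, root rot) ≈ 0.0486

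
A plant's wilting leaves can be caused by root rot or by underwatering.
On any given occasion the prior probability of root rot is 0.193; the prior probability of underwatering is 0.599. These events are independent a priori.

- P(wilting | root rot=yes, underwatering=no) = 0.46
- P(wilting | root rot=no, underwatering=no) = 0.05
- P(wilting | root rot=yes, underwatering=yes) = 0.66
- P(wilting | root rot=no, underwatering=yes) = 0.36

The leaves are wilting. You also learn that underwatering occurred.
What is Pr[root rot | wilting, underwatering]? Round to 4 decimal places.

Enumerate both values of root rot and weight by the priors:
  P(wilting | underwatering) = 0.36*0.807 + 0.66*0.193
        = 0.290520 + 0.127380 = 0.417900
Keeping only the root rot-present terms gives 0.127380, so
  P(root rot | wilting, underwatering) = 0.127380 / 0.417900 ≈ 0.3048

Pr[root rot | wilting, underwatering] ≈ 0.3048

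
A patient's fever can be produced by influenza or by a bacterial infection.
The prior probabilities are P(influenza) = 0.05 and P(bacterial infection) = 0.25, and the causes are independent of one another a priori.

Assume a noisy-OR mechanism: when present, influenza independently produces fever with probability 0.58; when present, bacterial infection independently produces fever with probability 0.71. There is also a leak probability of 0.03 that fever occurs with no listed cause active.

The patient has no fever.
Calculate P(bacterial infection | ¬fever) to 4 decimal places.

Under noisy-OR, P(fever | causes) = 1 − (1−0.03)·∏(1−qᵢ) over the active causes.
P(¬fever) = 0.97*0.95*0.75 + 0.2813*0.95*0.25 + 0.4074*0.05*0.75 + 0.118146*0.05*0.25 = 0.691125 + 0.066809 + 0.015277 + 0.001477 = 0.774688
Restricting to configurations with bacterial infection present: 0.066809 + 0.001477 = 0.068286.
P(bacterial infection | ¬fever) = 0.068286 / 0.774688 ≈ 0.0881

P(bacterial infection | ¬fever) ≈ 0.0881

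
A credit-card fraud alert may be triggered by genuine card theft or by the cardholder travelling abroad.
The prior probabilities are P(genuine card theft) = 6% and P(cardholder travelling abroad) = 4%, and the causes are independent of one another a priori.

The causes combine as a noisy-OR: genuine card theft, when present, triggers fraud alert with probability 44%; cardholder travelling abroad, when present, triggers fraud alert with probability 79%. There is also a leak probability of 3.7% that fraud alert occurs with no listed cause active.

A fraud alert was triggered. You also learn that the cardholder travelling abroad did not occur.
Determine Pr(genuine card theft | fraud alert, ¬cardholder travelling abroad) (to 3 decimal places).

Under noisy-OR, P(fraud alert | causes) = 1 − (1−0.037)·∏(1−qᵢ) over the active causes.
P(fraud alert | ¬cardholder travelling abroad) = 0.037*0.94 + 0.46072*0.06 = 0.034780 + 0.027643 = 0.062423
The genuine card theft-present share is 0.46072*0.06 = 0.027643.
Hence the posterior is 0.027643/0.062423 ≈ 0.443.

Pr(genuine card theft | fraud alert, ¬cardholder travelling abroad) ≈ 0.443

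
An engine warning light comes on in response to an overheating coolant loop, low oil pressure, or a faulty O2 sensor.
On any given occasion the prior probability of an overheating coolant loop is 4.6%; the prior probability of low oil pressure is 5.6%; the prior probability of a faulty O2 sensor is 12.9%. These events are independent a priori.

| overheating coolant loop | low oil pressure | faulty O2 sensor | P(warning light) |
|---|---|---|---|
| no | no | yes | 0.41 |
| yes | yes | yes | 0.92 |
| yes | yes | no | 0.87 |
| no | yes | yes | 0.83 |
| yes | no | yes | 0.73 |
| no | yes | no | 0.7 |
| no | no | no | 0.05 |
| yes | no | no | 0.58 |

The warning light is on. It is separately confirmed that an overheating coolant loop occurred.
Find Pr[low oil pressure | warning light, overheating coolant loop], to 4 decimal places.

Numerator (weight on configurations with low oil pressure): 0.042435 + 0.006646 = 0.049081
The normalizing constant is 0.58*0.944*0.871 + 0.73*0.944*0.129 + 0.87*0.056*0.871 + 0.92*0.056*0.129 = 0.614867
P(low oil pressure | warning light, overheating coolant loop) = 0.049081/0.614867 ≈ 0.0798

Pr[low oil pressure | warning light, overheating coolant loop] ≈ 0.0798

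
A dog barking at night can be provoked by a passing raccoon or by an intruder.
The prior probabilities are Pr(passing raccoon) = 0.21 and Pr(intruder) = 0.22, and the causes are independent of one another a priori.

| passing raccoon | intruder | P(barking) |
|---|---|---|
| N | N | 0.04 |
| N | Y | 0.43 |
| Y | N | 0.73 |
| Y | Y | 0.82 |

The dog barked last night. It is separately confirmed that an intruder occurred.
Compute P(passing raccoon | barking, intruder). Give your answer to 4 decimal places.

Weight on passing raccoon=true, given the evidence: 0.82*0.21 = 0.172200
Normalizer over all consistent configurations: 0.43*0.79 + 0.82*0.21 = 0.511900
Posterior = 0.172200 / 0.511900 ≈ 0.3364

P(passing raccoon | barking, intruder) ≈ 0.3364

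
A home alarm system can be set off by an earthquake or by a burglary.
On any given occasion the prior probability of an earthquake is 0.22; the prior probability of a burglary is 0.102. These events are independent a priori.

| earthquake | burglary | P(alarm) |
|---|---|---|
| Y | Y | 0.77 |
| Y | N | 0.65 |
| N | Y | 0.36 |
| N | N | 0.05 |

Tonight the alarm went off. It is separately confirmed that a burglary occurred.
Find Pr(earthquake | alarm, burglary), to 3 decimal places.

P(alarm | burglary) = 0.36·0.78 + 0.77·0.22 = 0.280800 + 0.169400 = 0.450200
Restricting to configurations with earthquake present: 0.77·0.22 = 0.169400.
P(earthquake | alarm, burglary) = 0.169400 / 0.450200 ≈ 0.376

Pr(earthquake | alarm, burglary) ≈ 0.376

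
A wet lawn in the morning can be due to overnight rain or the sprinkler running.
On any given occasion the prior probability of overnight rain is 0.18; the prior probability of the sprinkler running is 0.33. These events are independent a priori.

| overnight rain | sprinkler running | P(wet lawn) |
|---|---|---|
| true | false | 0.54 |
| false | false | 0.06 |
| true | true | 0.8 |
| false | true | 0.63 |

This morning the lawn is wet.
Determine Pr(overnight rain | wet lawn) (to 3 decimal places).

Enumerate the 4 (overnight rain, sprinkler running) configurations and weight by the priors:
  P(wet lawn) = 0.06*0.82*0.67 + 0.63*0.82*0.33 + 0.54*0.18*0.67 + 0.8*0.18*0.33
        = 0.032964 + 0.170478 + 0.065124 + 0.047520 = 0.316086
Configurations with overnight rain contribute 0.112644, so
  P(overnight rain | wet lawn) = 0.112644 / 0.316086 ≈ 0.356

Pr(overnight rain | wet lawn) ≈ 0.356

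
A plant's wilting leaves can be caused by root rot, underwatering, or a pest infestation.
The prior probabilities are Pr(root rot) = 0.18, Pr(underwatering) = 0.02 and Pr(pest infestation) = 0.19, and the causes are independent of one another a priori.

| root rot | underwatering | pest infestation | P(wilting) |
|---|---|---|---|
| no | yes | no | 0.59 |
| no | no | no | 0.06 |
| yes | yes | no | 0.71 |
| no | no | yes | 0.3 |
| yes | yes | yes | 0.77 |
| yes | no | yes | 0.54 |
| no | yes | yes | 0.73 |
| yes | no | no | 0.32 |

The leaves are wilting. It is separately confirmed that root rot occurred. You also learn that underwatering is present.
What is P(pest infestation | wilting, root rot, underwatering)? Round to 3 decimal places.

P(pest infestation | wilting, root rot, underwatering) ≈ 0.203

Enumerate both values of pest infestation and weight by the priors:
  P(wilting | root rot, underwatering) = 0.71*0.81 + 0.77*0.19
        = 0.575100 + 0.146300 = 0.721400
Keeping only the pest infestation-present terms gives 0.146300, so
  P(pest infestation | wilting, root rot, underwatering) = 0.146300 / 0.721400 ≈ 0.203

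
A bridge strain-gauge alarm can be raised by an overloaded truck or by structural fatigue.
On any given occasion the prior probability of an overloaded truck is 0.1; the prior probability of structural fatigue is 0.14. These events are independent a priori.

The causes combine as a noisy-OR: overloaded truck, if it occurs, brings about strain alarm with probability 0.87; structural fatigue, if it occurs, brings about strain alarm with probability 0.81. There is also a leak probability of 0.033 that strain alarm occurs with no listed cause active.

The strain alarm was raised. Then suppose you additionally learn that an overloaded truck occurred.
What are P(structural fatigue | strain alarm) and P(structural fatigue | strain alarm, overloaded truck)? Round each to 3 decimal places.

P(structural fatigue | strain alarm) ≈ 0.536; P(structural fatigue | strain alarm, overloaded truck) ≈ 0.154

Under noisy-OR, P(strain alarm | causes) = 1 − (1−0.033)·∏(1−qᵢ) over the active causes.
Enumerate the 4 (overloaded truck, structural fatigue) configurations and weight by the priors:
  P(strain alarm) = 0.033×0.9×0.86 + 0.81627×0.9×0.14 + 0.87429×0.1×0.86 + 0.976115×0.1×0.14
        = 0.025542 + 0.102850 + 0.075189 + 0.013666 = 0.217247
Keeping only the structural fatigue-present terms gives 0.116516, so
  P(structural fatigue | strain alarm) = 0.116516 / 0.217247 ≈ 0.536

Now also conditioning on overloaded truck=true:
P(strain alarm | overloaded truck) = 0.87429·0.86 + 0.976115·0.14 = 0.751889 + 0.136656 = 0.888545
Restricting to configurations with structural fatigue present: 0.976115·0.14 = 0.136656.
Hence the posterior is 0.136656/0.888545 ≈ 0.154.
The drop from 0.536 to 0.154 is the explaining-away (discounting) effect.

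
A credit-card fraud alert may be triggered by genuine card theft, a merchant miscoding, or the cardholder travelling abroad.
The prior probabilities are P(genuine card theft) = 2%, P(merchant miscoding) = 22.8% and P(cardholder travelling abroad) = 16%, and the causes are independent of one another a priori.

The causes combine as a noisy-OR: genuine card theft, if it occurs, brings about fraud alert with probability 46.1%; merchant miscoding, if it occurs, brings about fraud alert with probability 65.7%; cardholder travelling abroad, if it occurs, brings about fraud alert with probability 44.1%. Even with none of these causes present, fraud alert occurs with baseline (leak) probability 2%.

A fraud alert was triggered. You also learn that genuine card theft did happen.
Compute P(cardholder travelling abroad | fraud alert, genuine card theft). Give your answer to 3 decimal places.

Under noisy-OR, P(fraud alert | causes) = 1 − (1−0.02)·∏(1−qᵢ) over the active causes.
By total probability over the 4 (merchant miscoding, cardholder travelling abroad) configurations:
  P(fraud alert | genuine card theft) = 0.47178·0.772·0.84 + 0.704725·0.772·0.16 + 0.818821·0.228·0.84 + 0.898721·0.228·0.16
        = 0.305940 + 0.087048 + 0.156821 + 0.032785 = 0.582594
The terms with cardholder travelling abroad present sum to 0.119833, so
  P(cardholder travelling abroad | fraud alert, genuine card theft) = 0.119833 / 0.582594 ≈ 0.206

P(cardholder travelling abroad | fraud alert, genuine card theft) ≈ 0.206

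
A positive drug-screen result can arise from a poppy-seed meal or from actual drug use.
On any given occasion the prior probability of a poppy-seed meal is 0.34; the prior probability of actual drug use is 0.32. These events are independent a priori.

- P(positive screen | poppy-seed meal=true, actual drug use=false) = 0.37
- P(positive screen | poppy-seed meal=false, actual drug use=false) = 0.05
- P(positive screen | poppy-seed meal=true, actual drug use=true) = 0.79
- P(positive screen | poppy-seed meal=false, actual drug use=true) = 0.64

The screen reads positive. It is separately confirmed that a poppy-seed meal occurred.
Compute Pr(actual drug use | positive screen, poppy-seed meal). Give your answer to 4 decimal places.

P(positive screen | poppy-seed meal) = 0.37*0.68 + 0.79*0.32 = 0.251600 + 0.252800 = 0.504400
Of this, 0.252800 comes from 0.79*0.32 (the actual drug use=true cases).
So P(actual drug use | positive screen, poppy-seed meal) = 0.252800/0.504400 ≈ 0.5012.

Pr(actual drug use | positive screen, poppy-seed meal) ≈ 0.5012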